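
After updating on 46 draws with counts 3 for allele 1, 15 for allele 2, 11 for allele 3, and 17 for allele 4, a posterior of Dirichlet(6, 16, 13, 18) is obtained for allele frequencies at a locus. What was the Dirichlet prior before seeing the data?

For a Dirichlet(α) prior with multinomial counts c, the posterior is Dirichlet(α + c) componentwise.
Subtract each count from the matching posterior parameter: 6−3=3, 16−15=1, 13−11=2, 18−17=1.

Dirichlet(3, 1, 2, 1)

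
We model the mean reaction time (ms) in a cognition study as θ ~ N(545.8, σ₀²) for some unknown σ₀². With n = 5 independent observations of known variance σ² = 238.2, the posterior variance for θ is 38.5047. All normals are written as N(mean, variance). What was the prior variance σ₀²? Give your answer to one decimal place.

For the Normal–Normal model with known σ², precisions add: τ_n = τ₀ + n/σ².
So 1/σ₀² = 1/38.5047 − 5/238.2 = 0.025971 − 0.020991 = 0.004980.
Hence σ₀² = 1/0.004980 ≈ 200.8.

σ₀² = 200.8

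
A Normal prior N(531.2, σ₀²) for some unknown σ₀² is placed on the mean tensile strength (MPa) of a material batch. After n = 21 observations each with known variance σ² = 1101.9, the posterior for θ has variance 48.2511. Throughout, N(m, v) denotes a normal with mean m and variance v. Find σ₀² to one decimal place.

Posterior precision equals prior precision plus data precision: 1/σ_n² = 1/σ₀² + n/σ².
So 1/σ₀² = 1/48.2511 − 21/1101.9 = 0.020725 − 0.019058 = 0.001667.
Hence σ₀² = 1/0.001667 ≈ 599.9.

σ₀² = 599.9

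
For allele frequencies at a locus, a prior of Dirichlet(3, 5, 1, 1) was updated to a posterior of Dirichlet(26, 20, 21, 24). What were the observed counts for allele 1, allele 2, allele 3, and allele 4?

counts (23, 15, 20, 23)

For a Dirichlet(α) prior with multinomial counts c, the posterior is Dirichlet(α + c) componentwise.
Counts are posterior − prior componentwise: 26−3=23, 20−5=15, 21−1=20, 24−1=23.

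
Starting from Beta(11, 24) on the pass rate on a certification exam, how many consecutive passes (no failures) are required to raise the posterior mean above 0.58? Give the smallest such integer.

k = 23

After k passes and 0 failures the posterior is Beta(11+k, 24), with mean (11+k)/(11+24+k).
Set (11+k)/(35+k) > 0.58 and solve: k > (0.58·35 − 11)/(1 − 0.58) = 22.143.
The smallest integer exceeding 22.143 is 23.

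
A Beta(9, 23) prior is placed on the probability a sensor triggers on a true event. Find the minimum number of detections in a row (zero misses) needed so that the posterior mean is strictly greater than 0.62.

After k detections and 0 misses the posterior is Beta(9+k, 23), with mean (9+k)/(9+23+k).
Set (9+k)/(32+k) > 0.62 and solve: k > (0.62·32 − 9)/(1 − 0.62) = 28.526.
The smallest integer exceeding 28.526 is 29, and checking k=29: (38)/(61) = 0.6230 > 0.62.

k = 29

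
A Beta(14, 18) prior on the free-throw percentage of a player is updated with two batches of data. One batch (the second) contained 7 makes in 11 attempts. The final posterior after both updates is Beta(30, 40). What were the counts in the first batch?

Because Beta–binomial updating is additive in the counts, the combined data contributed (α_post−α_prior, β_post−β_prior) successes and failures.
Total across both batches: 30−14=16 makes, 40−18=22 misses.
Subtract the second batch: 16−7=9 makes and 22−4=18 misses.

9 makes and 18 misses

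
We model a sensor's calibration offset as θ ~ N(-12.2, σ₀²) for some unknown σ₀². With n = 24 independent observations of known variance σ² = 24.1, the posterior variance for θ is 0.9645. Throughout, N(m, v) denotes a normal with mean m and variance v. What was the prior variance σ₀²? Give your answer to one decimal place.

For the Normal–Normal model with known σ², precisions add: τ_n = τ₀ + n/σ².
So 1/σ₀² = 1/0.9645 − 24/24.1 = 1.036807 − 0.995851 = 0.040956.
Hence σ₀² = 1/0.040956 ≈ 24.4.

σ₀² = 24.4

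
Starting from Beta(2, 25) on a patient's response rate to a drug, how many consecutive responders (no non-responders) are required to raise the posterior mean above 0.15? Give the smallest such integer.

k = 3

After k responders and 0 non-responders the posterior is Beta(2+k, 25), with mean (2+k)/(2+25+k).
Set (2+k)/(27+k) > 0.15 and solve: k > (0.15·27 − 2)/(1 − 0.15) = 2.412.
The smallest integer exceeding 2.412 is 3, and checking k=3: (5)/(30) = 0.1667 > 0.15.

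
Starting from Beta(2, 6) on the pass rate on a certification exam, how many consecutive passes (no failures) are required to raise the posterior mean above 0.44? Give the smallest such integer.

k = 3

After k passes and 0 failures the posterior is Beta(2+k, 6), with mean (2+k)/(2+6+k).
Set (2+k)/(8+k) > 0.44 and solve: k > (0.44·8 − 2)/(1 − 0.44) = 2.714.
The smallest integer exceeding 2.714 is 3, and checking k=3: (5)/(11) = 0.4545 > 0.44.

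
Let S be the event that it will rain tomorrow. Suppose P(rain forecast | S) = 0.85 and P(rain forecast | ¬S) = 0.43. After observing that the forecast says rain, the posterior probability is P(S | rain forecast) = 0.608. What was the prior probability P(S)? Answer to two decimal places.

P(S) = 0.44

Bayes' rule in odds form gives O(S|E) = O(S)·[P(E|S)/P(E|¬S)], hence O(S) = O(S|E)/LR.
Posterior odds = 0.608/(1−0.608) = 1.5510. LR = 0.85/0.43 = 1.9767.
Prior odds = 1.5510/1.9767 = 0.7846, so P(S) = 0.7846/(1+0.7846) ≈ 0.44.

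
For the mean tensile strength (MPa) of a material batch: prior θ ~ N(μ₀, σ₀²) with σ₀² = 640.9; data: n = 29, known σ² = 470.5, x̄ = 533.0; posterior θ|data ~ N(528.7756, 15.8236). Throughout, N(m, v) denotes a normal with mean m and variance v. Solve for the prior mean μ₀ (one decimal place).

The posterior mean is a precision-weighted average: μ_n = (τ₀μ₀ + τ_data·x̄)/(τ₀+τ_data), with τ₀=1/σ₀² and τ_data=n/σ².
Here τ₀ = 1/640.9 = 0.001560 and τ_data = 29/470.5 = 0.061637, so τ_n = 0.063197.
Rearranging for μ₀: μ₀ = (μ_n·τ_n − τ_data·x̄)/τ₀ = (528.7756·0.063197 − 0.061637·533.0) / 0.001560 = 0.564511/0.001560 ≈ 361.9.

μ₀ = 361.9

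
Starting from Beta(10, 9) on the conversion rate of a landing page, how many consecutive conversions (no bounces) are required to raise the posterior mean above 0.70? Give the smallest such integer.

k = 12

After k conversions and 0 bounces the posterior is Beta(10+k, 9), with mean (10+k)/(10+9+k).
Set (10+k)/(19+k) > 0.70 and solve: k > (0.70·19 − 10)/(1 − 0.70) = 11.000.
The smallest integer exceeding 11.000 is 12, and checking k=12: (22)/(31) = 0.7097 > 0.70.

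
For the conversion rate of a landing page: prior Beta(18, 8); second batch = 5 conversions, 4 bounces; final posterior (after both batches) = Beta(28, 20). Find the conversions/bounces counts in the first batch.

5 conversions and 8 bounces

Because Beta–binomial updating is additive in the counts, the combined data contributed (α_post−α_prior, β_post−β_prior) successes and failures.
Total across both batches: 28−18=10 conversions, 20−8=12 bounces.
Subtract the second batch: 10−5=5 conversions and 12−4=8 bounces.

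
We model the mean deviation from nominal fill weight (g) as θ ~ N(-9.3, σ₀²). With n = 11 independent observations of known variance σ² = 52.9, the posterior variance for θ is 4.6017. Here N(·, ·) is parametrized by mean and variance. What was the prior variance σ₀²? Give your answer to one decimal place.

Posterior precision equals prior precision plus data precision: 1/σ_n² = 1/σ₀² + n/σ².
So 1/σ₀² = 1/4.6017 − 11/52.9 = 0.217311 − 0.207940 = 0.009371.
Hence σ₀² = 1/0.009371 ≈ 106.7.

σ₀² = 106.7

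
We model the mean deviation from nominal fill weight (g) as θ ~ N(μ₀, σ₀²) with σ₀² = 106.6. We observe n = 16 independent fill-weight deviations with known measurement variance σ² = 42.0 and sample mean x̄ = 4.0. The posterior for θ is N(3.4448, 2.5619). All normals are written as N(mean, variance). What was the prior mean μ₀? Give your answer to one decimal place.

μ₀ = -19.1

The posterior mean is a precision-weighted average: μ_n = (τ₀μ₀ + τ_data·x̄)/(τ₀+τ_data), with τ₀=1/σ₀² and τ_data=n/σ².
Here τ₀ = 1/106.6 = 0.009381 and τ_data = 16/42.0 = 0.380952, so τ_n = 0.390333.
Rearranging for μ₀: μ₀ = (μ_n·τ_n − τ_data·x̄)/τ₀ = (3.4448·0.390333 − 0.380952·4.0) / 0.009381 = -0.179189/0.009381 ≈ -19.1.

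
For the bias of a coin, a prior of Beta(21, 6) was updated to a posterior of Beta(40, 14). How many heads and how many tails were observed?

19 heads and 8 tails

Beta is conjugate to the binomial likelihood: posterior = Beta(a+s, b+f).
So s = 40 − 21 = 19 and f = 14 − 6 = 8.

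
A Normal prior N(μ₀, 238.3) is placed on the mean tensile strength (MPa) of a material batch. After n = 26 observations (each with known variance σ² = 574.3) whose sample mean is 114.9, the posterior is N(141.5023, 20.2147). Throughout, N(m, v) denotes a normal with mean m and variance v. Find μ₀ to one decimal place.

The posterior mean is a precision-weighted average: μ_n = (τ₀μ₀ + τ_data·x̄)/(τ₀+τ_data), with τ₀=1/σ₀² and τ_data=n/σ².
Here τ₀ = 1/238.3 = 0.004196 and τ_data = 26/574.3 = 0.045273, so τ_n = 0.049469.
Rearranging for μ₀: μ₀ = (μ_n·τ_n − τ_data·x̄)/τ₀ = (141.5023·0.049469 − 0.045273·114.9) / 0.004196 = 1.798110/0.004196 ≈ 428.5.

μ₀ = 428.5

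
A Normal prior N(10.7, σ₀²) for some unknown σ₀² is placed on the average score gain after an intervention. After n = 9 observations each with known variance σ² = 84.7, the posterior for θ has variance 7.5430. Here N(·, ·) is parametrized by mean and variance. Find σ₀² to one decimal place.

Posterior precision equals prior precision plus data precision: 1/σ_n² = 1/σ₀² + n/σ².
So 1/σ₀² = 1/7.5430 − 9/84.7 = 0.132573 − 0.106257 = 0.026316.
Hence σ₀² = 1/0.026316 ≈ 38.0.

σ₀² = 38.0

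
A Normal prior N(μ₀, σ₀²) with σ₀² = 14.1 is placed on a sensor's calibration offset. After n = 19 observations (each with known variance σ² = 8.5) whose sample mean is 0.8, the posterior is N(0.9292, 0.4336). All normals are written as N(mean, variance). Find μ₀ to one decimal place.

μ₀ = 5.0

The posterior mean is a precision-weighted average: μ_n = (τ₀μ₀ + τ_data·x̄)/(τ₀+τ_data), with τ₀=1/σ₀² and τ_data=n/σ².
Here τ₀ = 1/14.1 = 0.070922 and τ_data = 19/8.5 = 2.235294, so τ_n = 2.306216.
Rearranging for μ₀: μ₀ = (μ_n·τ_n − τ_data·x̄)/τ₀ = (0.9292·2.306216 − 2.235294·0.8) / 0.070922 = 0.354701/0.070922 ≈ 5.0.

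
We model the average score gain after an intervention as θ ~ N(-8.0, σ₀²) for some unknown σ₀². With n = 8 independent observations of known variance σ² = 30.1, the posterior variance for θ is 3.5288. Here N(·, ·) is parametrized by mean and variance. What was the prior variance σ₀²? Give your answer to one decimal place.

σ₀² = 56.8

For the Normal–Normal model with known σ², precisions add: τ_n = τ₀ + n/σ².
So 1/σ₀² = 1/3.5288 − 8/30.1 = 0.283382 − 0.265781 = 0.017601.
Hence σ₀² = 1/0.017601 ≈ 56.8.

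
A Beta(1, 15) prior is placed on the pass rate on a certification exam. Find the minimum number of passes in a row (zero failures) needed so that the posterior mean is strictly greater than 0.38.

After k passes and 0 failures the posterior is Beta(1+k, 15), with mean (1+k)/(1+15+k).
Set (1+k)/(16+k) > 0.38 and solve: k > (0.38·16 − 1)/(1 − 0.38) = 8.194.
The smallest integer exceeding 8.194 is 9, and checking k=9: (10)/(25) = 0.4000 > 0.38.

k = 9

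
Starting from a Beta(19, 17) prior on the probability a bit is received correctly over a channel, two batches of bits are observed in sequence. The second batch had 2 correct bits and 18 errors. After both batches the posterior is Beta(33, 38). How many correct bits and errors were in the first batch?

Because Beta–binomial updating is additive in the counts, the combined data contributed (α_post−α_prior, β_post−β_prior) successes and failures.
Total across both batches: 33−19=14 correct bits, 38−17=21 errors.
Subtract the second batch: 14−2=12 correct bits and 21−18=3 errors.

12 correct bits and 3 errors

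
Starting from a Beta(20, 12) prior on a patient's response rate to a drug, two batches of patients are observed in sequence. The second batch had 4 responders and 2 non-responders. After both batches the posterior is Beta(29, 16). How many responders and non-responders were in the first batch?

5 responders and 2 non-responders

Sequential conjugate updates are equivalent to a single update on the pooled data, so total successes = posterior α − prior α and total failures = posterior β − prior β.
Total across both batches: 29−20=9 responders, 16−12=4 non-responders.
Subtract the second batch: 9−4=5 responders and 4−2=2 non-responders.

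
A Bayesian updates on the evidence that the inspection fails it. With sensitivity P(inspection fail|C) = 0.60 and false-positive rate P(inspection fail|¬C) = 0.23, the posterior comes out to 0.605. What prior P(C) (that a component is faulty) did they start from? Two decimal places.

Bayes' rule in odds form gives O(C|E) = O(C)·[P(E|C)/P(E|¬C)], hence O(C) = O(C|E)/LR.
Posterior odds = 0.605/(1−0.605) = 1.5316. LR = 0.60/0.23 = 2.6087.
Prior odds = 1.5316/2.6087 = 0.5871, so P(C) = 0.5871/(1+0.5871) ≈ 0.37.

P(C) = 0.37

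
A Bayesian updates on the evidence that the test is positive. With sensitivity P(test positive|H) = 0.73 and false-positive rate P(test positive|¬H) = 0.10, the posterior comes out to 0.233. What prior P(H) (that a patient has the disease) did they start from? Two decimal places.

P(H) = 0.04

In odds form, posterior odds = prior odds × likelihood ratio, so prior odds = posterior odds ÷ LR.
Posterior odds = 0.233/(1−0.233) = 0.3038. LR = 0.73/0.10 = 7.3000.
Prior odds = 0.3038/7.3000 = 0.0416, so P(H) = 0.0416/(1+0.0416) ≈ 0.04.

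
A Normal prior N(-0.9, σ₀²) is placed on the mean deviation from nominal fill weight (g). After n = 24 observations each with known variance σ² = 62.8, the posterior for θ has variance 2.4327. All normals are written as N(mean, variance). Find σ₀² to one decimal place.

For the Normal–Normal model with known σ², precisions add: τ_n = τ₀ + n/σ².
So 1/σ₀² = 1/2.4327 − 24/62.8 = 0.411066 − 0.382166 = 0.028900.
Hence σ₀² = 1/0.028900 ≈ 34.6.

σ₀² = 34.6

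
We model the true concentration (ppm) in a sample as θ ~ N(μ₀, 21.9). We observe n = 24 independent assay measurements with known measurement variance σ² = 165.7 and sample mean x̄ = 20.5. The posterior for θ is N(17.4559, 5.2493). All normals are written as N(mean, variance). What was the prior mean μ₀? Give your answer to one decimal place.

μ₀ = 7.8

The posterior mean is a precision-weighted average: μ_n = (τ₀μ₀ + τ_data·x̄)/(τ₀+τ_data), with τ₀=1/σ₀² and τ_data=n/σ².
Here τ₀ = 1/21.9 = 0.045662 and τ_data = 24/165.7 = 0.144840, so τ_n = 0.190502.
Rearranging for μ₀: μ₀ = (μ_n·τ_n − τ_data·x̄)/τ₀ = (17.4559·0.190502 − 0.144840·20.5) / 0.045662 = 0.356164/0.045662 ≈ 7.8.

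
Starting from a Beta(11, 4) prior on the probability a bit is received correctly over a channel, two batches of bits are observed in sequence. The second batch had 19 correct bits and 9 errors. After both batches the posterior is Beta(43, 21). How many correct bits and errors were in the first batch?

13 correct bits and 8 errors

Because Beta–binomial updating is additive in the counts, the combined data contributed (α_post−α_prior, β_post−β_prior) successes and failures.
Total across both batches: 43−11=32 correct bits, 21−4=17 errors.
Subtract the second batch: 32−19=13 correct bits and 17−9=8 errors.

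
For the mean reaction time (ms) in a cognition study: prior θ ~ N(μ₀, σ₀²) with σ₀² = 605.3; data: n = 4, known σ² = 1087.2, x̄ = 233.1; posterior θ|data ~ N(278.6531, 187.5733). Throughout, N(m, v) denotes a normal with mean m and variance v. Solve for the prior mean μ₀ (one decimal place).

μ₀ = 380.1

The posterior mean is a precision-weighted average: μ_n = (τ₀μ₀ + τ_data·x̄)/(τ₀+τ_data), with τ₀=1/σ₀² and τ_data=n/σ².
Here τ₀ = 1/605.3 = 0.001652 and τ_data = 4/1087.2 = 0.003679, so τ_n = 0.005331.
Rearranging for μ₀: μ₀ = (μ_n·τ_n − τ_data·x̄)/τ₀ = (278.6531·0.005331 − 0.003679·233.1) / 0.001652 = 0.627925/0.001652 ≈ 380.1.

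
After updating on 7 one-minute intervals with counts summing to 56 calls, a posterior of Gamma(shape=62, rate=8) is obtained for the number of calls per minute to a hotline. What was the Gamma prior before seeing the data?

Gamma(shape=6, rate=1)

Gamma–Poisson conjugacy: posterior shape = α + Σxᵢ, posterior rate = β + n.
So α = 62 − 56 = 6 and β = 8 − 7 = 1.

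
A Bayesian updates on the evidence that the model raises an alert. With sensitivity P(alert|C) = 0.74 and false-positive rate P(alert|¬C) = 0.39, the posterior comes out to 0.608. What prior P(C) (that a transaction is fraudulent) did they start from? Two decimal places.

P(C) = 0.45

Bayes' rule in odds form gives O(C|E) = O(C)·[P(E|C)/P(E|¬C)], hence O(C) = O(C|E)/LR.
Posterior odds = 0.608/(1−0.608) = 1.5510. LR = 0.74/0.39 = 1.8974.
Prior odds = 1.5510/1.8974 = 0.8174, so P(C) = 0.8174/(1+0.8174) ≈ 0.45.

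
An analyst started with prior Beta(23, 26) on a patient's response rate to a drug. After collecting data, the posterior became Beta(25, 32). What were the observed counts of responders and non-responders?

Beta is conjugate to the binomial likelihood: posterior = Beta(a+s, b+f).
Match parameters: s=25−23=2, f=32−26=6.

2 responders and 6 non-responders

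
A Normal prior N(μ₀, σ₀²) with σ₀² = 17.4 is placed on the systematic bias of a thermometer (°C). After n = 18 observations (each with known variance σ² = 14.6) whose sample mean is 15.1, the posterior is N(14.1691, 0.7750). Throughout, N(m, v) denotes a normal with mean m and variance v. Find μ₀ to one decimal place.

μ₀ = -5.8

With known observation variance, the Normal–Normal posterior has precision τ_n = τ₀ + n/σ² and mean μ_n = (τ₀μ₀ + (n/σ²)x̄)/τ_n.
Here τ₀ = 1/17.4 = 0.057471 and τ_data = 18/14.6 = 1.232877, so τ_n = 1.290348.
Rearranging for μ₀: μ₀ = (μ_n·τ_n − τ_data·x̄)/τ₀ = (14.1691·1.290348 − 1.232877·15.1) / 0.057471 = -0.333373/0.057471 ≈ -5.8.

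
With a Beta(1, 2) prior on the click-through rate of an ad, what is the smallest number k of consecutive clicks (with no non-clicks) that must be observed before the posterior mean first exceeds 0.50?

After k clicks and 0 non-clicks the posterior is Beta(1+k, 2), with mean (1+k)/(1+2+k).
Set (1+k)/(3+k) > 0.50 and solve: k > (0.50·3 − 1)/(1 − 0.50) = 1.000.
The smallest integer exceeding 1.000 is 2, and checking k=2: (3)/(5) = 0.6000 > 0.50.

k = 2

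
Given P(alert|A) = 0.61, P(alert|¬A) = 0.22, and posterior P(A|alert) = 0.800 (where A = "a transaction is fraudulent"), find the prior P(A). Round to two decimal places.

P(A) = 0.59

Bayes' rule in odds form gives O(A|E) = O(A)·[P(E|A)/P(E|¬A)], hence O(A) = O(A|E)/LR.
Posterior odds = 0.800/(1−0.800) = 4.0000. LR = 0.61/0.22 = 2.7727.
Prior odds = 4.0000/2.7727 = 1.4426, so P(A) = 1.4426/(1+1.4426) ≈ 0.59.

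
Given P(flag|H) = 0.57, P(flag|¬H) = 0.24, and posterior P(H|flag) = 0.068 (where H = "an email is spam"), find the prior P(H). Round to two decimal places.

In odds form, posterior odds = prior odds × likelihood ratio, so prior odds = posterior odds ÷ LR.
Posterior odds = 0.068/(1−0.068) = 0.0730. LR = 0.57/0.24 = 2.3750.
Prior odds = 0.0730/2.3750 = 0.0307, so P(H) = 0.0307/(1+0.0307) ≈ 0.03.

P(H) = 0.03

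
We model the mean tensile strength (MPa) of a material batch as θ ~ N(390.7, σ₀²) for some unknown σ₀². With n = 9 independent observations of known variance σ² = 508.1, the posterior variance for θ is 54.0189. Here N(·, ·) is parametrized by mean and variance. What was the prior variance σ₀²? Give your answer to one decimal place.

Posterior precision equals prior precision plus data precision: 1/σ_n² = 1/σ₀² + n/σ².
So 1/σ₀² = 1/54.0189 − 9/508.1 = 0.018512 − 0.017713 = 0.000799.
Hence σ₀² = 1/0.000799 ≈ 1251.6.

σ₀² = 1251.6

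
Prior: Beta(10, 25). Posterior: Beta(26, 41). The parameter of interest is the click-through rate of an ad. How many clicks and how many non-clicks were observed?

16 clicks and 16 non-clicks

Beta is conjugate to the binomial likelihood: posterior = Beta(a+s, b+f).
Match parameters: s=26−10=16, f=41−25=16.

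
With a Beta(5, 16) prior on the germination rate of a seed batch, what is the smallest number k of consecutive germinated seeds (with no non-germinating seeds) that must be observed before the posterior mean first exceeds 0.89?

After k germinated seeds and 0 non-germinating seeds the posterior is Beta(5+k, 16), with mean (5+k)/(5+16+k).
Set (5+k)/(21+k) > 0.89 and solve: k > (0.89·21 − 5)/(1 − 0.89) = 124.455.
The smallest integer exceeding 124.455 is 125.

k = 125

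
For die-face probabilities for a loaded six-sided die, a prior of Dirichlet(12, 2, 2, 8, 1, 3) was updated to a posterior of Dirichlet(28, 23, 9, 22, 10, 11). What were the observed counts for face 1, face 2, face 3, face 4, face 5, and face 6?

For a Dirichlet(α) prior with multinomial counts c, the posterior is Dirichlet(α + c) componentwise.
Counts are posterior − prior componentwise: 28−12=16, 23−2=21, 9−2=7, 22−8=14, 10−1=9, 11−3=8.

counts (16, 21, 7, 14, 9, 8)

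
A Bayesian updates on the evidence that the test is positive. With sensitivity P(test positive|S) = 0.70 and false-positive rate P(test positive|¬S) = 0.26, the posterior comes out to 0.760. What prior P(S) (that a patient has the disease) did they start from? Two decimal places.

P(S) = 0.54

Bayes' rule in odds form gives O(S|E) = O(S)·[P(E|S)/P(E|¬S)], hence O(S) = O(S|E)/LR.
Posterior odds = 0.760/(1−0.760) = 3.1667. LR = 0.70/0.26 = 2.6923.
Prior odds = 3.1667/2.6923 = 1.1762, so P(S) = 1.1762/(1+1.1762) ≈ 0.54.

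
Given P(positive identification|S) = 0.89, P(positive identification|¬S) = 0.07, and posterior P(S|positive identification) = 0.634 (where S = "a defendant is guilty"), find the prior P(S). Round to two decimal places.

In odds form, posterior odds = prior odds × likelihood ratio, so prior odds = posterior odds ÷ LR.
Posterior odds = 0.634/(1−0.634) = 1.7322. LR = 0.89/0.07 = 12.7143.
Prior odds = 1.7322/12.7143 = 0.1362, so P(S) = 0.1362/(1+0.1362) ≈ 0.12.

P(S) = 0.12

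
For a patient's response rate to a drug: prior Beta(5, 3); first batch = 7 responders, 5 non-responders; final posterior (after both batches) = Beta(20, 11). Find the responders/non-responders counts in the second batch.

Sequential conjugate updates are equivalent to a single update on the pooled data, so total successes = posterior α − prior α and total failures = posterior β − prior β.
Total across both batches: 20−5=15 responders, 11−3=8 non-responders.
Subtract the first batch: 15−7=8 responders and 8−5=3 non-responders.

8 responders and 3 non-responders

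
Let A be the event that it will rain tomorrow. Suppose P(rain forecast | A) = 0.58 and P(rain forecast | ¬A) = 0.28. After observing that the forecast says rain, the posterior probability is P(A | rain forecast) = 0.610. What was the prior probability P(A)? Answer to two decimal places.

In odds form, posterior odds = prior odds × likelihood ratio, so prior odds = posterior odds ÷ LR.
Posterior odds = 0.610/(1−0.610) = 1.5641. LR = 0.58/0.28 = 2.0714.
Prior odds = 1.5641/2.0714 = 0.7551, so P(A) = 0.7551/(1+0.7551) ≈ 0.43.

P(A) = 0.43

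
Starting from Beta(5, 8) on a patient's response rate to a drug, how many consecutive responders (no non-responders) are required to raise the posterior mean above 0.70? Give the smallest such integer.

k = 14

After k responders and 0 non-responders the posterior is Beta(5+k, 8), with mean (5+k)/(5+8+k).
Set (5+k)/(13+k) > 0.70 and solve: k > (0.70·13 − 5)/(1 − 0.70) = 13.667.
The smallest integer exceeding 13.667 is 14.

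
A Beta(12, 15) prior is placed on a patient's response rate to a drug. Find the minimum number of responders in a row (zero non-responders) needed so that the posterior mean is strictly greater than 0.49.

After k responders and 0 non-responders the posterior is Beta(12+k, 15), with mean (12+k)/(12+15+k).
Set (12+k)/(27+k) > 0.49 and solve: k > (0.49·27 − 12)/(1 − 0.49) = 2.412.
The smallest integer exceeding 2.412 is 3.

k = 3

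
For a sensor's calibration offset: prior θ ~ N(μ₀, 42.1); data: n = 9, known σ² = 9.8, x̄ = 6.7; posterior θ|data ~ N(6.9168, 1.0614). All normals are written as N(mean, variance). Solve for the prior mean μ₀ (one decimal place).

With known observation variance, the Normal–Normal posterior has precision τ_n = τ₀ + n/σ² and mean μ_n = (τ₀μ₀ + (n/σ²)x̄)/τ_n.
Here τ₀ = 1/42.1 = 0.023753 and τ_data = 9/9.8 = 0.918367, so τ_n = 0.942120.
Rearranging for μ₀: μ₀ = (μ_n·τ_n − τ_data·x̄)/τ₀ = (6.9168·0.942120 − 0.918367·6.7) / 0.023753 = 0.363397/0.023753 ≈ 15.3.

μ₀ = 15.3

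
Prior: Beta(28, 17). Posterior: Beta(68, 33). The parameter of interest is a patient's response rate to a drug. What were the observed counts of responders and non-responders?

40 responders and 16 non-responders

Beta is conjugate to the binomial likelihood: posterior = Beta(a+s, b+f).
So s = 68 − 28 = 40 and f = 33 − 17 = 16.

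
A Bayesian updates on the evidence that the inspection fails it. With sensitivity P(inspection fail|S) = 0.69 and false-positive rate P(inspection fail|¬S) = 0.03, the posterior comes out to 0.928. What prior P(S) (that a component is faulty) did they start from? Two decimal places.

P(S) = 0.36

In odds form, posterior odds = prior odds × likelihood ratio, so prior odds = posterior odds ÷ LR.
Posterior odds = 0.928/(1−0.928) = 12.8889. LR = 0.69/0.03 = 23.0000.
Prior odds = 12.8889/23.0000 = 0.5604, so P(S) = 0.5604/(1+0.5604) ≈ 0.36.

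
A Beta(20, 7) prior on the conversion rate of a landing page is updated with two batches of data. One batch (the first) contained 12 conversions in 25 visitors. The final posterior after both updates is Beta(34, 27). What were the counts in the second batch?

Sequential conjugate updates are equivalent to a single update on the pooled data, so total successes = posterior α − prior α and total failures = posterior β − prior β.
Total across both batches: 34−20=14 conversions, 27−7=20 bounces.
Subtract the first batch: 14−12=2 conversions and 20−13=7 bounces.

2 conversions and 7 bounces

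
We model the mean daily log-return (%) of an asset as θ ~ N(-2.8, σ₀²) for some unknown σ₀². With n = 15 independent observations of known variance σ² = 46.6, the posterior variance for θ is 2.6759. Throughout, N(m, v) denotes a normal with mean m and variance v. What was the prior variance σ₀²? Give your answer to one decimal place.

Posterior precision equals prior precision plus data precision: 1/σ_n² = 1/σ₀² + n/σ².
So 1/σ₀² = 1/2.6759 − 15/46.6 = 0.373706 − 0.321888 = 0.051818.
Hence σ₀² = 1/0.051818 ≈ 19.3.

σ₀² = 19.3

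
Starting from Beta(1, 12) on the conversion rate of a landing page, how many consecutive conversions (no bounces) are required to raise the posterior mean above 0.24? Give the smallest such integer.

After k conversions and 0 bounces the posterior is Beta(1+k, 12), with mean (1+k)/(1+12+k).
Set (1+k)/(13+k) > 0.24 and solve: k > (0.24·13 − 1)/(1 − 0.24) = 2.789.
The smallest integer exceeding 2.789 is 3, and checking k=3: (4)/(16) = 0.2500 > 0.24.

k = 3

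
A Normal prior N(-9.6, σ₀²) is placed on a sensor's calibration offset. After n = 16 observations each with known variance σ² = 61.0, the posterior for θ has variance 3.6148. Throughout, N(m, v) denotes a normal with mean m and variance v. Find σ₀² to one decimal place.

Posterior precision equals prior precision plus data precision: 1/σ_n² = 1/σ₀² + n/σ².
So 1/σ₀² = 1/3.6148 − 16/61.0 = 0.276640 − 0.262295 = 0.014345.
Hence σ₀² = 1/0.014345 ≈ 69.7.

σ₀² = 69.7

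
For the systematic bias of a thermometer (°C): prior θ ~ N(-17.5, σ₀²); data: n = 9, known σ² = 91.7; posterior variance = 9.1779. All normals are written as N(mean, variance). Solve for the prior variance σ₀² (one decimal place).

For the Normal–Normal model with known σ², precisions add: τ_n = τ₀ + n/σ².
So 1/σ₀² = 1/9.1779 − 9/91.7 = 0.108957 − 0.098146 = 0.010811.
Hence σ₀² = 1/0.010811 ≈ 92.5.

σ₀² = 92.5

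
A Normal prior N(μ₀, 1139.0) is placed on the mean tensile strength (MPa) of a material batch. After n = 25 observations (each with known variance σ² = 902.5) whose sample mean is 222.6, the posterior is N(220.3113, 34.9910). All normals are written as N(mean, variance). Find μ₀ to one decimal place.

μ₀ = 148.1

With known observation variance, the Normal–Normal posterior has precision τ_n = τ₀ + n/σ² and mean μ_n = (τ₀μ₀ + (n/σ²)x̄)/τ_n.
Here τ₀ = 1/1139.0 = 0.000878 and τ_data = 25/902.5 = 0.027701, so τ_n = 0.028579.
Rearranging for μ₀: μ₀ = (μ_n·τ_n − τ_data·x̄)/τ₀ = (220.3113·0.028579 − 0.027701·222.6) / 0.000878 = 0.130034/0.000878 ≈ 148.1.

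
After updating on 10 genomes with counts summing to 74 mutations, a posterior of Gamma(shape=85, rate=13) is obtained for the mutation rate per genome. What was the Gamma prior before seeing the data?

Gamma(shape=11, rate=3)

A Gamma(α, β) prior (rate parametrization) on a Poisson rate with n observations summing to S gives posterior Gamma(α+S, β+n).
So α = 85 − 74 = 11 and β = 13 − 10 = 3.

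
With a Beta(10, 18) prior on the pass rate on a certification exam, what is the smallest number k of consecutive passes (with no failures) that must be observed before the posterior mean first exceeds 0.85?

k = 93

After k passes and 0 failures the posterior is Beta(10+k, 18), with mean (10+k)/(10+18+k).
Set (10+k)/(28+k) > 0.85 and solve: k > (0.85·28 − 10)/(1 − 0.85) = 92.000.
The smallest integer exceeding 92.000 is 93, and checking k=93: (103)/(121) = 0.8512 > 0.85.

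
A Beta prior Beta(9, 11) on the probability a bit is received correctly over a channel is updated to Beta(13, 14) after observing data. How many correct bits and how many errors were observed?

Beta is conjugate to the binomial likelihood: posterior = Beta(α+s, β+f).
Match parameters: s=13−9=4, f=14−11=3.

4 correct bits and 3 errors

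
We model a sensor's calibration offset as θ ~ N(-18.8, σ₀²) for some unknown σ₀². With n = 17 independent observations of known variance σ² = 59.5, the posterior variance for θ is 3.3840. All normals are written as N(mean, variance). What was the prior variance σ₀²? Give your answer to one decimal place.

Posterior precision equals prior precision plus data precision: 1/σ_n² = 1/σ₀² + n/σ².
So 1/σ₀² = 1/3.3840 − 17/59.5 = 0.295508 − 0.285714 = 0.009794.
Hence σ₀² = 1/0.009794 ≈ 102.1.

σ₀² = 102.1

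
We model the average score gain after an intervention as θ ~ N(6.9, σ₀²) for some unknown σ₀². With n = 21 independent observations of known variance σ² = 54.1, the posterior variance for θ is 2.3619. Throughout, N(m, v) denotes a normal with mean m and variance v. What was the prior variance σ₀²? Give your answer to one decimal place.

Posterior precision equals prior precision plus data precision: 1/σ_n² = 1/σ₀² + n/σ².
So 1/σ₀² = 1/2.3619 − 21/54.1 = 0.423388 − 0.388170 = 0.035218.
Hence σ₀² = 1/0.035218 ≈ 28.4.

σ₀² = 28.4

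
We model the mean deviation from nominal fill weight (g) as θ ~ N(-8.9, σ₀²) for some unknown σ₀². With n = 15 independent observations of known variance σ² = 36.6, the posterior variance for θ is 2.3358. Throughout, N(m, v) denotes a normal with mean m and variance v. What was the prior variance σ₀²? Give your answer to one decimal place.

Posterior precision equals prior precision plus data precision: 1/σ_n² = 1/σ₀² + n/σ².
So 1/σ₀² = 1/2.3358 − 15/36.6 = 0.428119 − 0.409836 = 0.018283.
Hence σ₀² = 1/0.018283 ≈ 54.7.

σ₀² = 54.7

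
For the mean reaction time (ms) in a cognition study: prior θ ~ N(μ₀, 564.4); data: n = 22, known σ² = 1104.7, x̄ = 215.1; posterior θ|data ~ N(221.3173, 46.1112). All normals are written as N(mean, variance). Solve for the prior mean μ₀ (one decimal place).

With known observation variance, the Normal–Normal posterior has precision τ_n = τ₀ + n/σ² and mean μ_n = (τ₀μ₀ + (n/σ²)x̄)/τ_n.
Here τ₀ = 1/564.4 = 0.001772 and τ_data = 22/1104.7 = 0.019915, so τ_n = 0.021687.
Rearranging for μ₀: μ₀ = (μ_n·τ_n − τ_data·x̄)/τ₀ = (221.3173·0.021687 − 0.019915·215.1) / 0.001772 = 0.515992/0.001772 ≈ 291.2.

μ₀ = 291.2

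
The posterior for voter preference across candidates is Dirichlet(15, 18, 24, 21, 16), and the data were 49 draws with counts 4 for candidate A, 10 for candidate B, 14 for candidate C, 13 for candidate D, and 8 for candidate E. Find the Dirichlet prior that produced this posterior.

Dirichlet(11, 8, 10, 8, 8)

For a Dirichlet(α) prior with multinomial counts c, the posterior is Dirichlet(α + c) componentwise.
Subtract each count from the matching posterior parameter: 15−4=11, 18−10=8, 24−14=10, 21−13=8, 16−8=8.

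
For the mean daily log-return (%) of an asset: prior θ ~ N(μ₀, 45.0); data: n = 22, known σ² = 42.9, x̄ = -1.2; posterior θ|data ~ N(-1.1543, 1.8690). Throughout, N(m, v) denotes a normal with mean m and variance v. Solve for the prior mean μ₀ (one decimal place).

μ₀ = -0.1

The posterior mean is a precision-weighted average: μ_n = (τ₀μ₀ + τ_data·x̄)/(τ₀+τ_data), with τ₀=1/σ₀² and τ_data=n/σ².
Here τ₀ = 1/45.0 = 0.022222 and τ_data = 22/42.9 = 0.512821, so τ_n = 0.535043.
Rearranging for μ₀: μ₀ = (μ_n·τ_n − τ_data·x̄)/τ₀ = (-1.1543·0.535043 − 0.512821·-1.2) / 0.022222 = -0.002215/0.022222 ≈ -0.1.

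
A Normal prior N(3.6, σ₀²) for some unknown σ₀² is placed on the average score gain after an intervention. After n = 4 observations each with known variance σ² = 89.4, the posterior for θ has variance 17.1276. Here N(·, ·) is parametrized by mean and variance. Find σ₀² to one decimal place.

For the Normal–Normal model with known σ², precisions add: τ_n = τ₀ + n/σ².
So 1/σ₀² = 1/17.1276 − 4/89.4 = 0.058385 − 0.044743 = 0.013642.
Hence σ₀² = 1/0.013642 ≈ 73.3.

σ₀² = 73.3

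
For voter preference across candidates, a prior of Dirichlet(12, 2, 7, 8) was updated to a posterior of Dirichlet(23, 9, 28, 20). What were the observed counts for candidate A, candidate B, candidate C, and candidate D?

counts (11, 7, 21, 12)

For a Dirichlet(α) prior with multinomial counts c, the posterior is Dirichlet(α + c) componentwise.
Counts are posterior − prior componentwise: 23−12=11, 9−2=7, 28−7=21, 20−8=12.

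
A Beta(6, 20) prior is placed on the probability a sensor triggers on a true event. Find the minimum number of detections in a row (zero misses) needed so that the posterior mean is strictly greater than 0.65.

After k detections and 0 misses the posterior is Beta(6+k, 20), with mean (6+k)/(6+20+k).
Set (6+k)/(26+k) > 0.65 and solve: k > (0.65·26 − 6)/(1 − 0.65) = 31.143.
The smallest integer exceeding 31.143 is 32.

k = 32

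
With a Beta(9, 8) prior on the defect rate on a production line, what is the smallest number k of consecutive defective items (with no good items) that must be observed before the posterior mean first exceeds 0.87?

After k defective items and 0 good items the posterior is Beta(9+k, 8), with mean (9+k)/(9+8+k).
Set (9+k)/(17+k) > 0.87 and solve: k > (0.87·17 − 9)/(1 − 0.87) = 44.538.
The smallest integer exceeding 44.538 is 45, and checking k=45: (54)/(62) = 0.8710 > 0.87.

k = 45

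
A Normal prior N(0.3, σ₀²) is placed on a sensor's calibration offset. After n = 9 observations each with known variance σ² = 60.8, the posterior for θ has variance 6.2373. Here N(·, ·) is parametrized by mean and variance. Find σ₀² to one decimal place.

For the Normal–Normal model with known σ², precisions add: τ_n = τ₀ + n/σ².
So 1/σ₀² = 1/6.2373 − 9/60.8 = 0.160326 − 0.148026 = 0.012300.
Hence σ₀² = 1/0.012300 ≈ 81.3.

σ₀² = 81.3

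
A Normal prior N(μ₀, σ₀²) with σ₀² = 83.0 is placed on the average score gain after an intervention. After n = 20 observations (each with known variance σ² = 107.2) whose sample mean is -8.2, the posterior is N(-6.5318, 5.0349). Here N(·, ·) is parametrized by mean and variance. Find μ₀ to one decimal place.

With known observation variance, the Normal–Normal posterior has precision τ_n = τ₀ + n/σ² and mean μ_n = (τ₀μ₀ + (n/σ²)x̄)/τ_n.
Here τ₀ = 1/83.0 = 0.012048 and τ_data = 20/107.2 = 0.186567, so τ_n = 0.198615.
Rearranging for μ₀: μ₀ = (μ_n·τ_n − τ_data·x̄)/τ₀ = (-6.5318·0.198615 − 0.186567·-8.2) / 0.012048 = 0.232536/0.012048 ≈ 19.3.

μ₀ = 19.3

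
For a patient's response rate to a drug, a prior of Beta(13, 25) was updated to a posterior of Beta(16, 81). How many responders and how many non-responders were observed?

Beta is conjugate to the binomial likelihood: posterior = Beta(a+s, b+f).
Match parameters: s=16−13=3, f=81−25=56.

3 responders and 56 non-responders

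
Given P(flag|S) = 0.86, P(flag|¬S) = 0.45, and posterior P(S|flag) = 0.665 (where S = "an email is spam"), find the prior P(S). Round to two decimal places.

In odds form, posterior odds = prior odds × likelihood ratio, so prior odds = posterior odds ÷ LR.
Posterior odds = 0.665/(1−0.665) = 1.9851. LR = 0.86/0.45 = 1.9111.
Prior odds = 1.9851/1.9111 = 1.0387, so P(S) = 1.0387/(1+1.0387) ≈ 0.51.

P(S) = 0.51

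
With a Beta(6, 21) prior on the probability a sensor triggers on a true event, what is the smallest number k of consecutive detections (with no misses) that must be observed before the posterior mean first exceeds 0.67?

k = 37

After k detections and 0 misses the posterior is Beta(6+k, 21), with mean (6+k)/(6+21+k).
Set (6+k)/(27+k) > 0.67 and solve: k > (0.67·27 − 6)/(1 − 0.67) = 36.636.
The smallest integer exceeding 36.636 is 37.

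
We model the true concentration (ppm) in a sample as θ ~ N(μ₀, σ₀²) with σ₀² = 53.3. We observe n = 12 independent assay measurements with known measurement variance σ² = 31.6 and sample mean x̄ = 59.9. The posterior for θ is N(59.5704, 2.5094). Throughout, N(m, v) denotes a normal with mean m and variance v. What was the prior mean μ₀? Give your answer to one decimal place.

The posterior mean is a precision-weighted average: μ_n = (τ₀μ₀ + τ_data·x̄)/(τ₀+τ_data), with τ₀=1/σ₀² and τ_data=n/σ².
Here τ₀ = 1/53.3 = 0.018762 and τ_data = 12/31.6 = 0.379747, so τ_n = 0.398509.
Rearranging for μ₀: μ₀ = (μ_n·τ_n − τ_data·x̄)/τ₀ = (59.5704·0.398509 − 0.379747·59.9) / 0.018762 = 0.992495/0.018762 ≈ 52.9.

μ₀ = 52.9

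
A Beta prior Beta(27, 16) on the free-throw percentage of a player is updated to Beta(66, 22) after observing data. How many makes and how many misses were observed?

Beta is conjugate to the binomial likelihood: posterior = Beta(a+s, b+f).
So s = 66 − 27 = 39 and f = 22 − 16 = 6.

39 makes and 6 misses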